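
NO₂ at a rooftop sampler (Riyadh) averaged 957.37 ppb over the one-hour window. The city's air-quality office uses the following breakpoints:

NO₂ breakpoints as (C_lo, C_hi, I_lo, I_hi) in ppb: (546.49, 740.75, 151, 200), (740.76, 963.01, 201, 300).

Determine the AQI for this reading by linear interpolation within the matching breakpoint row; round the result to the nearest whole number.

297

NO₂: 957.37 ∈ [740.76, 963.01] ↔ index [201, 300].
201 + (957.37−740.76)·(300−201)/(963.01−740.76) = 201 + 216.61·99/222.25 ≈ 297.49, so AQI = 297.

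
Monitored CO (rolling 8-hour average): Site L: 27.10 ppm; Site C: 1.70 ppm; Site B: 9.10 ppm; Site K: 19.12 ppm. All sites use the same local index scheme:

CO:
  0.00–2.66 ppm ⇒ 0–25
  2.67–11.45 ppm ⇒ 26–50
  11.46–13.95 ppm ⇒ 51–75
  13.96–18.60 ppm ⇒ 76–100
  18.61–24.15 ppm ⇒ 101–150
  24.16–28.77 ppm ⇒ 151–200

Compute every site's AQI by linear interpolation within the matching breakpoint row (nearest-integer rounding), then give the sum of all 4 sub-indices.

Site L 27.10: bracket 24.16–28.77 → index 151–200; slope 49/4.61, offset 2.94.
AQI = 151 + 49/4.61·2.94 ≈ 182.25 ⇒ 182.
Site C: row 0.00–2.66 (AQI 0–25). (25−0)·(1.70−0.00)/(2.66−0.00) + 0 = 25·1.70/2.66 + 0 ≈ 15.98 → 16.
Site B: 9.10 lies in 2.67–11.45, so I_lo=26, I_hi=50, C_lo=2.67, C_hi=11.45.
(50−26)/(11.45−2.67) × (9.10−2.67) + 26 = 24/8.78 × 6.43 + 26 ≈ 43.58 → 44.
Site K: 19.12 lies in 18.61–24.15, so I_lo=101, I_hi=150, C_lo=18.61, C_hi=24.15.
(150−101)/(24.15−18.61) × (19.12−18.61) + 101 = 49/5.54 × 0.51 + 101 ≈ 105.51 → 106.
AQIs: Site L=182, Site C=16, Site B=44, Site K=106. Sum = 182 + 16 + 44 + 106 = 348.

348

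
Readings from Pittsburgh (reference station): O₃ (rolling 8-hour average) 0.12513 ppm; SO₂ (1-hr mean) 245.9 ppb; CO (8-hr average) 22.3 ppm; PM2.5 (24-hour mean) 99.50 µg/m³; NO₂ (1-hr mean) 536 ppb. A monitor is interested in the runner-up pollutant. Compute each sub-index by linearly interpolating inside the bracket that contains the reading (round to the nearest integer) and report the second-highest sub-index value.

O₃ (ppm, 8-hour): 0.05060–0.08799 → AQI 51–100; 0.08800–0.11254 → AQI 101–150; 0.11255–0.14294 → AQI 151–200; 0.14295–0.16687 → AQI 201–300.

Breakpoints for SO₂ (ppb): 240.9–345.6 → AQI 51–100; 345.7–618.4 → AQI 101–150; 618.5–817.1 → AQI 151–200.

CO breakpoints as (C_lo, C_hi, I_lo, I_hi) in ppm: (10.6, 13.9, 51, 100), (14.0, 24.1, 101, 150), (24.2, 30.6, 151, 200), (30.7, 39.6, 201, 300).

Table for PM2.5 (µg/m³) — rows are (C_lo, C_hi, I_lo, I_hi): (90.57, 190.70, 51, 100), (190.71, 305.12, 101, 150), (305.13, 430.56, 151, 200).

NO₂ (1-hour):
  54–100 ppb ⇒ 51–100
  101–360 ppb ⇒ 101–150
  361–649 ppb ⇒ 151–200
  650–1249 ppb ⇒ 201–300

O₃: 0.12513 ∈ [0.11255, 0.14294] ↔ index [151, 200].
151 + (0.12513−0.11255)·(200−151)/(0.14294−0.11255) = 151 + 0.01258·49/0.03039 ≈ 171.28, so AQI = 171.
SO₂: 245.9 lies in 240.9–345.6, so I_lo=51, I_hi=100, C_lo=240.9, C_hi=345.6.
(100−51)/(345.6−240.9) × (245.9−240.9) + 51 = 49/104.7 × 5.0 + 51 ≈ 53.34 → 53.
CO 22.3: bracket 14.0–24.1 → index 101–150; slope 49/10.1, offset 8.3.
AQI = 101 + 49/10.1·8.3 ≈ 141.27 ⇒ 141.
PM2.5: 99.50 ∈ [90.57, 190.70] ↔ index [51, 100].
51 + (99.50−90.57)·(100−51)/(190.70−90.57) = 51 + 8.93·49/100.13 ≈ 55.37, so AQI = 55.
NO₂: 536 lies in 361–649, so I_lo=151, I_hi=200, C_lo=361, C_hi=649.
(200−151)/(649−361) × (536−361) + 151 = 49/288 × 175 + 151 ≈ 180.77 → 181.
Sub-indices: O₃→171, SO₂→53, CO→141, PM2.5→55, NO₂→181. Ranked high→low: 181, 171, 141, 55, 53. Second-highest sub-index = 171.

171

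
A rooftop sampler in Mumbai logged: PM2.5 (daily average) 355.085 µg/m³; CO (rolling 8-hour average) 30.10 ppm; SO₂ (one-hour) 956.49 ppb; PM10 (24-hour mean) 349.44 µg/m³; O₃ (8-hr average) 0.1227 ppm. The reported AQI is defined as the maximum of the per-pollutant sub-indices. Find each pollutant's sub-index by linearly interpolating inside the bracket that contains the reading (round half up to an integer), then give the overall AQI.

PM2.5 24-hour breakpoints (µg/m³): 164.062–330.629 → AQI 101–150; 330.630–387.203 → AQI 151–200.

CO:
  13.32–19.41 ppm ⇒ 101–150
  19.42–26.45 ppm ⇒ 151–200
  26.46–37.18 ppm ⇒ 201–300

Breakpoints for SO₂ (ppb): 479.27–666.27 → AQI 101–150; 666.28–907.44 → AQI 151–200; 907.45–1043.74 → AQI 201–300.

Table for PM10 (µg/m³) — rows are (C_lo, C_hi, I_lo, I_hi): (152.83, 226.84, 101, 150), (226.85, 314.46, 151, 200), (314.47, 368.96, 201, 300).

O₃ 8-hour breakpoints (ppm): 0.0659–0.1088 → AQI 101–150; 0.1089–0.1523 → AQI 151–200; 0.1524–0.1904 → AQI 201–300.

265

PM2.5: row 330.630–387.203 (AQI 151–200). (200−151)·(355.085−330.630)/(387.203−330.630) + 151 = 49·24.455/56.573 + 151 ≈ 172.18 → 172.
CO: row 26.46–37.18 (AQI 201–300). (300−201)·(30.10−26.46)/(37.18−26.46) + 201 = 99·3.64/10.72 + 201 ≈ 234.62 → 235.
SO₂ 956.49: bracket 907.45–1043.74 → index 201–300; slope 99/136.29, offset 49.04.
AQI = 201 + 99/136.29·49.04 ≈ 236.62 ⇒ 237.
PM10 349.44: bracket 314.47–368.96 → index 201–300; slope 99/54.49, offset 34.97.
AQI = 201 + 99/54.49·34.97 ≈ 264.54 ⇒ 265.
O₃ 0.1227: bracket 0.1089–0.1523 → index 151–200; slope 49/0.0434, offset 0.0138.
AQI = 151 + 49/0.0434·0.0138 ≈ 166.58 ⇒ 167.
Sub-indices: PM2.5→172, CO→235, SO₂→237, PM10→265, O₃→167. Overall AQI = max = 265; dominant pollutant is PM10.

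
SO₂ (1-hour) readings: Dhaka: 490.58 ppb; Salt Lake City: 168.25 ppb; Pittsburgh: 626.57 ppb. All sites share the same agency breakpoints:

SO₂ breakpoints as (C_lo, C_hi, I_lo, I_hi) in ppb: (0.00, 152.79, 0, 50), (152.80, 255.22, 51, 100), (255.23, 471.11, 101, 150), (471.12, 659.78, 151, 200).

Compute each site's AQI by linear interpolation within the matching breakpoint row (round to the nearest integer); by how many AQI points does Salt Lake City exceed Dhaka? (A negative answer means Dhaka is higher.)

-98

Dhaka: 490.58 lies in 471.12–659.78, so I_lo=151, I_hi=200, C_lo=471.12, C_hi=659.78.
(200−151)/(659.78−471.12) × (490.58−471.12) + 151 = 49/188.66 × 19.46 + 151 ≈ 156.05 → 156.
Salt Lake City: row 152.80–255.22 (AQI 51–100). (100−51)·(168.25−152.80)/(255.22−152.80) + 51 = 49·15.45/102.42 + 51 ≈ 58.39 → 58.
Pittsburgh: row 471.12–659.78 (AQI 151–200). (200−151)·(626.57−471.12)/(659.78−471.12) + 151 = 49·155.45/188.66 + 151 ≈ 191.37 → 191.
AQIs: Dhaka=156, Salt Lake City=58, Pittsburgh=191. Salt Lake City (58) − Dhaka (156) = -98.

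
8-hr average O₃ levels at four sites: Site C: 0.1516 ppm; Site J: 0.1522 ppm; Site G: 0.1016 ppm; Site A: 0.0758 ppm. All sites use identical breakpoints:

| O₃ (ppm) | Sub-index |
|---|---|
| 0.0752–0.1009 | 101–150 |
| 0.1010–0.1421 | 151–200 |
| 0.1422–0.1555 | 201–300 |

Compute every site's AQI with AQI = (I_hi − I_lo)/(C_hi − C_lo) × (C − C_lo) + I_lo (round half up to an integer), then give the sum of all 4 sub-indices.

Site C: 0.1516 ∈ [0.1422, 0.1555] ↔ index [201, 300].
201 + (0.1516−0.1422)·(300−201)/(0.1555−0.1422) = 201 + 0.0094·99/0.0133 ≈ 270.97, so AQI = 271.
Site J: 0.1522 lies in 0.1422–0.1555, so I_lo=201, I_hi=300, C_lo=0.1422, C_hi=0.1555.
(300−201)/(0.1555−0.1422) × (0.1522−0.1422) + 201 = 99/0.0133 × 0.0100 + 201 ≈ 275.44 → 275.
Site G: row 0.1010–0.1421 (AQI 151–200). (200−151)·(0.1016−0.1010)/(0.1421−0.1010) + 151 = 49·0.0006/0.0411 + 151 ≈ 151.72 → 152.
Site A 0.0758: bracket 0.0752–0.1009 → index 101–150; slope 49/0.0257, offset 0.0006.
AQI = 101 + 49/0.0257·0.0006 ≈ 102.14 ⇒ 102.
AQIs: Site C=271, Site J=275, Site G=152, Site A=102. Sum = 271 + 275 + 152 + 102 = 800.

800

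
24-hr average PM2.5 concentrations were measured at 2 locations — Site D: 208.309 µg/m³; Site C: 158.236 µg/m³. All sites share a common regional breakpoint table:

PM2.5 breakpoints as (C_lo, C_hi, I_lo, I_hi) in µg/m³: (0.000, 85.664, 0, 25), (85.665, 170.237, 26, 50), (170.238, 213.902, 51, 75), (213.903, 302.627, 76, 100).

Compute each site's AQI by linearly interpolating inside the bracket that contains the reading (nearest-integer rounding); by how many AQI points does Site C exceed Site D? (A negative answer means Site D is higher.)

-25

Site D: 208.309 ∈ [170.238, 213.902] ↔ index [51, 75].
51 + (208.309−170.238)·(75−51)/(213.902−170.238) = 51 + 38.071·24/43.664 ≈ 71.93, so AQI = 72.
Site C: row 85.665–170.237 (AQI 26–50). (50−26)·(158.236−85.665)/(170.237−85.665) + 26 = 24·72.571/84.572 + 26 ≈ 46.59 → 47.
AQIs: Site D=72, Site C=47. Site C (47) − Site D (72) = -25.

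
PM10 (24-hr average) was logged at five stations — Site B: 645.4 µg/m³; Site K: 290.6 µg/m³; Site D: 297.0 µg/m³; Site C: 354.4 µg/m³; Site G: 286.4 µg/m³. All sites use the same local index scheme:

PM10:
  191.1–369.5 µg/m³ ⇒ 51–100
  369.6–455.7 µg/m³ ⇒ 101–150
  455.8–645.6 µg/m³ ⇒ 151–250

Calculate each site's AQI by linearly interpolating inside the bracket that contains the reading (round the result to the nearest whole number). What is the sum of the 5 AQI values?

581

Site B: 645.4 lies in 455.8–645.6, so I_lo=151, I_hi=250, C_lo=455.8, C_hi=645.6.
(250−151)/(645.6−455.8) × (645.4−455.8) + 151 = 99/189.8 × 189.6 + 151 ≈ 249.90 → 250.
Site K 290.6: bracket 191.1–369.5 → index 51–100; slope 49/178.4, offset 99.5.
AQI = 51 + 49/178.4·99.5 ≈ 78.33 ⇒ 78.
Site D 297.0: bracket 191.1–369.5 → index 51–100; slope 49/178.4, offset 105.9.
AQI = 51 + 49/178.4·105.9 ≈ 80.09 ⇒ 80.
Site C: 354.4 lies in 191.1–369.5, so I_lo=51, I_hi=100, C_lo=191.1, C_hi=369.5.
(100−51)/(369.5−191.1) × (354.4−191.1) + 51 = 49/178.4 × 163.3 + 51 ≈ 95.85 → 96.
Site G: 286.4 lies in 191.1–369.5, so I_lo=51, I_hi=100, C_lo=191.1, C_hi=369.5.
(100−51)/(369.5−191.1) × (286.4−191.1) + 51 = 49/178.4 × 95.3 + 51 ≈ 77.18 → 77.
AQIs: Site B=250, Site K=78, Site D=80, Site C=96, Site G=77. Sum = 250 + 78 + 80 + 96 + 77 = 581.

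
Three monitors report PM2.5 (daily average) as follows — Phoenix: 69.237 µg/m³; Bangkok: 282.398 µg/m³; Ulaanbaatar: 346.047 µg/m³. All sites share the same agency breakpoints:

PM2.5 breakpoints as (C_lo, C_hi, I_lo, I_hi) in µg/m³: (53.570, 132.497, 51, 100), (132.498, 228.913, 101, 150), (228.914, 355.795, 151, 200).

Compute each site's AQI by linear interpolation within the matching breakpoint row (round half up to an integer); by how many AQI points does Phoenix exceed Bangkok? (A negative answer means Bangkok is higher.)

-111

Phoenix: 69.237 lies in 53.570–132.497, so I_lo=51, I_hi=100, C_lo=53.570, C_hi=132.497.
(100−51)/(132.497−53.570) × (69.237−53.570) + 51 = 49/78.927 × 15.667 + 51 ≈ 60.73 → 61.
Bangkok 282.398: bracket 228.914–355.795 → index 151–200; slope 49/126.881, offset 53.484.
AQI = 151 + 49/126.881·53.484 ≈ 171.65 ⇒ 172.
Ulaanbaatar: 346.047 ∈ [228.914, 355.795] ↔ index [151, 200].
151 + (346.047−228.914)·(200−151)/(355.795−228.914) = 151 + 117.133·49/126.881 ≈ 196.24, so AQI = 196.
AQIs: Phoenix=61, Bangkok=172, Ulaanbaatar=196. Phoenix (61) − Bangkok (172) = -111.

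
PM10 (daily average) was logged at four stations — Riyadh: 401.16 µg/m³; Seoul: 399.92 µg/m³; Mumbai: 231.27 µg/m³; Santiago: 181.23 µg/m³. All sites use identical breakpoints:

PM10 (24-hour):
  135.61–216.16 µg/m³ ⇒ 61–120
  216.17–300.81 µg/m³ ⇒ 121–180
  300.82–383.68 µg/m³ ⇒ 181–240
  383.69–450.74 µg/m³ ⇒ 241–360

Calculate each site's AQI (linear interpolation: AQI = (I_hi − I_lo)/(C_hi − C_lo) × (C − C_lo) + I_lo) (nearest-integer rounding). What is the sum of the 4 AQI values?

Riyadh: row 383.69–450.74 (AQI 241–360). (360−241)·(401.16−383.69)/(450.74−383.69) + 241 = 119·17.47/67.05 + 241 ≈ 272.01 → 272.
Seoul: 399.92 lies in 383.69–450.74, so I_lo=241, I_hi=360, C_lo=383.69, C_hi=450.74.
(360−241)/(450.74−383.69) × (399.92−383.69) + 241 = 119/67.05 × 16.23 + 241 ≈ 269.80 → 270.
Mumbai: row 216.17–300.81 (AQI 121–180). (180−121)·(231.27−216.17)/(300.81−216.17) + 121 = 59·15.10/84.64 + 121 ≈ 131.53 → 132.
Santiago 181.23: bracket 135.61–216.16 → index 61–120; slope 59/80.55, offset 45.62.
AQI = 61 + 59/80.55·45.62 ≈ 94.42 ⇒ 94.
AQIs: Riyadh=272, Seoul=270, Mumbai=132, Santiago=94. Sum = 272 + 270 + 132 + 94 = 768.

768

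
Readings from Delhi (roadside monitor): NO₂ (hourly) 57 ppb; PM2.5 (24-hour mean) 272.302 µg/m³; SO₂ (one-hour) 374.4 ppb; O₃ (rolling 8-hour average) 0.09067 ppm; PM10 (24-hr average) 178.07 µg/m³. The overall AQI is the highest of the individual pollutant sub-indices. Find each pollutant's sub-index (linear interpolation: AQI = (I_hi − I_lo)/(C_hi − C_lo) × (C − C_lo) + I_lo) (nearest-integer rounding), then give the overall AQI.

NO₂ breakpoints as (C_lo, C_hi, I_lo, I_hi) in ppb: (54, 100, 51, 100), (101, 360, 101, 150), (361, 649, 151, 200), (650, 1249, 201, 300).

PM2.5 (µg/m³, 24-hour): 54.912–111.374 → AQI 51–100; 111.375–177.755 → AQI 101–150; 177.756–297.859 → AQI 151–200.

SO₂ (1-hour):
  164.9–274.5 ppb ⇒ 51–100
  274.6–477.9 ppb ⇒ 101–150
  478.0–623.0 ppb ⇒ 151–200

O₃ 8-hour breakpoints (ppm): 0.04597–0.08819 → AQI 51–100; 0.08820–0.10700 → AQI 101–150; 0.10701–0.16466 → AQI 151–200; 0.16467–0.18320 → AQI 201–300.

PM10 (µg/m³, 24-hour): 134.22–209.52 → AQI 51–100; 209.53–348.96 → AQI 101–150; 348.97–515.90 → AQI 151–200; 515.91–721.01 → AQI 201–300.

190

NO₂: 57 ∈ [54, 100] ↔ index [51, 100].
51 + (57−54)·(100−51)/(100−54) = 51 + 3·49/46 ≈ 54.20, so AQI = 54.
PM2.5: row 177.756–297.859 (AQI 151–200). (200−151)·(272.302−177.756)/(297.859−177.756) + 151 = 49·94.546/120.103 + 151 ≈ 189.57 → 190.
SO₂: row 274.6–477.9 (AQI 101–150). (150−101)·(374.4−274.6)/(477.9−274.6) + 101 = 49·99.8/203.3 + 101 ≈ 125.05 → 125.
O₃: row 0.08820–0.10700 (AQI 101–150). (150−101)·(0.09067−0.08820)/(0.10700−0.08820) + 101 = 49·0.00247/0.01880 + 101 ≈ 107.44 → 107.
PM10 178.07: bracket 134.22–209.52 → index 51–100; slope 49/75.30, offset 43.85.
AQI = 51 + 49/75.30·43.85 ≈ 79.53 ⇒ 80.
Sub-indices: NO₂→54, PM2.5→190, SO₂→125, O₃→107, PM10→80. Overall AQI = max = 190; dominant pollutant is PM2.5.
AQI 190: Unhealthy.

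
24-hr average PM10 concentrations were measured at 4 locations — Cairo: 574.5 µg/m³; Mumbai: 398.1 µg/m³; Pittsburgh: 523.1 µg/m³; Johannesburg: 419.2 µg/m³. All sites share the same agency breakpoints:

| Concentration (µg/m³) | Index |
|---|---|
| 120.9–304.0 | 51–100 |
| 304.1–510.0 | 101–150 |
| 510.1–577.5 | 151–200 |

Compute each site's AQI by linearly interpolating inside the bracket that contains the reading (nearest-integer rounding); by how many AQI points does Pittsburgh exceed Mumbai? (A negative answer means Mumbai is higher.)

Cairo 574.5: bracket 510.1–577.5 → index 151–200; slope 49/67.4, offset 64.4.
AQI = 151 + 49/67.4·64.4 ≈ 197.82 ⇒ 198.
Mumbai 398.1: bracket 304.1–510.0 → index 101–150; slope 49/205.9, offset 94.0.
AQI = 101 + 49/205.9·94.0 ≈ 123.37 ⇒ 123.
Pittsburgh: 523.1 lies in 510.1–577.5, so I_lo=151, I_hi=200, C_lo=510.1, C_hi=577.5.
(200−151)/(577.5−510.1) × (523.1−510.1) + 151 = 49/67.4 × 13.0 + 151 ≈ 160.45 → 160.
Johannesburg: 419.2 lies in 304.1–510.0, so I_lo=101, I_hi=150, C_lo=304.1, C_hi=510.0.
(150−101)/(510.0−304.1) × (419.2−304.1) + 101 = 49/205.9 × 115.1 + 101 ≈ 128.39 → 128.
AQIs: Cairo=198, Mumbai=123, Pittsburgh=160, Johannesburg=128. Pittsburgh (160) − Mumbai (123) = 37.

37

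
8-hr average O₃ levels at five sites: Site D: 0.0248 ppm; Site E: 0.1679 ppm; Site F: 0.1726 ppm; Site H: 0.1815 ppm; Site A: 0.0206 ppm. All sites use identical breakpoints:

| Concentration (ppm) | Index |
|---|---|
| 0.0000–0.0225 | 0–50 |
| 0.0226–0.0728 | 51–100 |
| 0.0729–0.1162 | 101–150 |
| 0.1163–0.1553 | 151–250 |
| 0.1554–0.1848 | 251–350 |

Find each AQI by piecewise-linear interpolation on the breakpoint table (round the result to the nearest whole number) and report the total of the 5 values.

1040

Site D: 0.0248 ∈ [0.0226, 0.0728] ↔ index [51, 100].
51 + (0.0248−0.0226)·(100−51)/(0.0728−0.0226) = 51 + 0.0022·49/0.0502 ≈ 53.15, so AQI = 53.
Site E: 0.1679 ∈ [0.1554, 0.1848] ↔ index [251, 350].
251 + (0.1679−0.1554)·(350−251)/(0.1848−0.1554) = 251 + 0.0125·99/0.0294 ≈ 293.09, so AQI = 293.
Site F: row 0.1554–0.1848 (AQI 251–350). (350−251)·(0.1726−0.1554)/(0.1848−0.1554) + 251 = 99·0.0172/0.0294 + 251 ≈ 308.92 → 309.
Site H: 0.1815 lies in 0.1554–0.1848, so I_lo=251, I_hi=350, C_lo=0.1554, C_hi=0.1848.
(350−251)/(0.1848−0.1554) × (0.1815−0.1554) + 251 = 99/0.0294 × 0.0261 + 251 ≈ 338.89 → 339.
Site A: 0.0206 lies in 0.0000–0.0225, so I_lo=0, I_hi=50, C_lo=0.0000, C_hi=0.0225.
(50−0)/(0.0225−0.0000) × (0.0206−0.0000) + 0 = 50/0.0225 × 0.0206 + 0 ≈ 45.78 → 46.
AQIs: Site D=53, Site E=293, Site F=309, Site H=339, Site A=46. Sum = 53 + 293 + 309 + 339 + 46 = 1040.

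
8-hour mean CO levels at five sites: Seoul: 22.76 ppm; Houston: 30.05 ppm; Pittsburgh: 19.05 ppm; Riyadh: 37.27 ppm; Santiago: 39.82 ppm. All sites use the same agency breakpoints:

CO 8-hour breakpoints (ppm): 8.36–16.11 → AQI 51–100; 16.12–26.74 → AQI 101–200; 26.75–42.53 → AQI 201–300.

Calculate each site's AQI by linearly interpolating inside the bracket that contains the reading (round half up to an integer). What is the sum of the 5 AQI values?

Seoul 22.76: bracket 16.12–26.74 → index 101–200; slope 99/10.62, offset 6.64.
AQI = 101 + 99/10.62·6.64 ≈ 162.90 ⇒ 163.
Houston: 30.05 ∈ [26.75, 42.53] ↔ index [201, 300].
201 + (30.05−26.75)·(300−201)/(42.53−26.75) = 201 + 3.30·99/15.78 ≈ 221.70, so AQI = 222.
Pittsburgh: 19.05 lies in 16.12–26.74, so I_lo=101, I_hi=200, C_lo=16.12, C_hi=26.74.
(200−101)/(26.74−16.12) × (19.05−16.12) + 101 = 99/10.62 × 2.93 + 101 ≈ 128.31 → 128.
Riyadh: 37.27 ∈ [26.75, 42.53] ↔ index [201, 300].
201 + (37.27−26.75)·(300−201)/(42.53−26.75) = 201 + 10.52·99/15.78 ≈ 267.00, so AQI = 267.
Santiago: 39.82 lies in 26.75–42.53, so I_lo=201, I_hi=300, C_lo=26.75, C_hi=42.53.
(300−201)/(42.53−26.75) × (39.82−26.75) + 201 = 99/15.78 × 13.07 + 201 ≈ 283.00 → 283.
AQIs: Seoul=163, Houston=222, Pittsburgh=128, Riyadh=267, Santiago=283. Sum = 163 + 222 + 128 + 267 + 283 = 1063.

1063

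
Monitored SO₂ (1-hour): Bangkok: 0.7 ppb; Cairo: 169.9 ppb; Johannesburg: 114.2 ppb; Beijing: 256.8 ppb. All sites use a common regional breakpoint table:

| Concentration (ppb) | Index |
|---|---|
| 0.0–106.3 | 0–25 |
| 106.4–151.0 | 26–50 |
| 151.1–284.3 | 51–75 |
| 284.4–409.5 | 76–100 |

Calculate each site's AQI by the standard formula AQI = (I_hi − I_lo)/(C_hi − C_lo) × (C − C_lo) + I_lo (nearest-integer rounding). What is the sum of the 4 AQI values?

154

Bangkok 0.7: bracket 0.0–106.3 → index 0–25; slope 25/106.3, offset 0.7.
AQI = 0 + 25/106.3·0.7 ≈ 0.16 ⇒ 0.
Cairo: row 151.1–284.3 (AQI 51–75). (75−51)·(169.9−151.1)/(284.3−151.1) + 51 = 24·18.8/133.2 + 51 ≈ 54.39 → 54.
Johannesburg: row 106.4–151.0 (AQI 26–50). (50−26)·(114.2−106.4)/(151.0−106.4) + 26 = 24·7.8/44.6 + 26 ≈ 30.20 → 30.
Beijing: row 151.1–284.3 (AQI 51–75). (75−51)·(256.8−151.1)/(284.3−151.1) + 51 = 24·105.7/133.2 + 51 ≈ 70.05 → 70.
AQIs: Bangkok=0, Cairo=54, Johannesburg=30, Beijing=70. Sum = 0 + 54 + 30 + 70 = 154.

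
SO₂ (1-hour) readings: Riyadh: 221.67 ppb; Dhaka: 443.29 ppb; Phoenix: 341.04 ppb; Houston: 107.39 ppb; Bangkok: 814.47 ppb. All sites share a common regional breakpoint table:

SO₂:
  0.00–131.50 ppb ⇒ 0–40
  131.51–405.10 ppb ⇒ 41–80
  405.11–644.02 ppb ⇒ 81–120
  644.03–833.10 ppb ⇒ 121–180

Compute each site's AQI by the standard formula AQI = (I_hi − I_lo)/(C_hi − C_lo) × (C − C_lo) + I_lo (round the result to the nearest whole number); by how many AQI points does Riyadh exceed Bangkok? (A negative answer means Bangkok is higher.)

Riyadh: 221.67 lies in 131.51–405.10, so I_lo=41, I_hi=80, C_lo=131.51, C_hi=405.10.
(80−41)/(405.10−131.51) × (221.67−131.51) + 41 = 39/273.59 × 90.16 + 41 ≈ 53.85 → 54.
Dhaka 443.29: bracket 405.11–644.02 → index 81–120; slope 39/238.91, offset 38.18.
AQI = 81 + 39/238.91·38.18 ≈ 87.23 ⇒ 87.
Phoenix: 341.04 ∈ [131.51, 405.10] ↔ index [41, 80].
41 + (341.04−131.51)·(80−41)/(405.10−131.51) = 41 + 209.53·39/273.59 ≈ 70.87, so AQI = 71.
Houston: 107.39 ∈ [0.00, 131.50] ↔ index [0, 40].
0 + (107.39−0.00)·(40−0)/(131.50−0.00) = 0 + 107.39·40/131.50 ≈ 32.67, so AQI = 33.
Bangkok: row 644.03–833.10 (AQI 121–180). (180−121)·(814.47−644.03)/(833.10−644.03) + 121 = 59·170.44/189.07 + 121 ≈ 174.19 → 174.
AQIs: Riyadh=54, Dhaka=87, Phoenix=71, Houston=33, Bangkok=174. Riyadh (54) − Bangkok (174) = -120.

-120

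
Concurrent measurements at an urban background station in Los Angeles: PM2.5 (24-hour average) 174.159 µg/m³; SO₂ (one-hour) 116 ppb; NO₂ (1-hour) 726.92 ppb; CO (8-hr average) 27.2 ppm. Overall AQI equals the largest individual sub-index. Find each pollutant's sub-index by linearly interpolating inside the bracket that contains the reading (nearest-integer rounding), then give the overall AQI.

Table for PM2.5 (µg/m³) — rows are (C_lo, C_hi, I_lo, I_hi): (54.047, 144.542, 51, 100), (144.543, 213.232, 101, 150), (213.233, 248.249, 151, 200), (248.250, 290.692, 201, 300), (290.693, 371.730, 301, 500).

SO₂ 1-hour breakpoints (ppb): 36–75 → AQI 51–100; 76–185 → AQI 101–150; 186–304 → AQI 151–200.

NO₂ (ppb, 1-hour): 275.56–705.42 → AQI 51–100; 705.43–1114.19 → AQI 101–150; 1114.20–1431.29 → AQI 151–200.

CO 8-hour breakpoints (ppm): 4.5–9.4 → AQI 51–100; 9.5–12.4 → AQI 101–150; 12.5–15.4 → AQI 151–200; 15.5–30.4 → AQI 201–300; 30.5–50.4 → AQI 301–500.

PM2.5: row 144.543–213.232 (AQI 101–150). (150−101)·(174.159−144.543)/(213.232−144.543) + 101 = 49·29.616/68.689 + 101 ≈ 122.13 → 122.
SO₂ 116: bracket 76–185 → index 101–150; slope 49/109, offset 40.
AQI = 101 + 49/109·40 ≈ 118.98 ⇒ 119.
NO₂: 726.92 lies in 705.43–1114.19, so I_lo=101, I_hi=150, C_lo=705.43, C_hi=1114.19.
(150−101)/(1114.19−705.43) × (726.92−705.43) + 101 = 49/408.76 × 21.49 + 101 ≈ 103.58 → 104.
CO 27.2: bracket 15.5–30.4 → index 201–300; slope 99/14.9, offset 11.7.
AQI = 201 + 99/14.9·11.7 ≈ 278.74 ⇒ 279.
Sub-indices: PM2.5→122, SO₂→119, NO₂→104, CO→279. Overall AQI = max = 279; dominant pollutant is CO.

279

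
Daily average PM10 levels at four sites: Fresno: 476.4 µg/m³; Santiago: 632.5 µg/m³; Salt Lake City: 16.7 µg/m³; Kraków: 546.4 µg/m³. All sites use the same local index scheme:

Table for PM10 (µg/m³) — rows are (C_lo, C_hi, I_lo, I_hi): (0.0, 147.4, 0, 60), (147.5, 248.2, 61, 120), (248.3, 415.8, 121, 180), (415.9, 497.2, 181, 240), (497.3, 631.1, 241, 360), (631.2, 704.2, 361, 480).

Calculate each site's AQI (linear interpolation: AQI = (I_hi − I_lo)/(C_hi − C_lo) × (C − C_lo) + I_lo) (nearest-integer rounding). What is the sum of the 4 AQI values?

880

Fresno 476.4: bracket 415.9–497.2 → index 181–240; slope 59/81.3, offset 60.5.
AQI = 181 + 59/81.3·60.5 ≈ 224.91 ⇒ 225.
Santiago: 632.5 lies in 631.2–704.2, so I_lo=361, I_hi=480, C_lo=631.2, C_hi=704.2.
(480−361)/(704.2−631.2) × (632.5−631.2) + 361 = 119/73.0 × 1.3 + 361 ≈ 363.12 → 363.
Salt Lake City: row 0.0–147.4 (AQI 0–60). (60−0)·(16.7−0.0)/(147.4−0.0) + 0 = 60·16.7/147.4 + 0 ≈ 6.80 → 7.
Kraków: 546.4 ∈ [497.3, 631.1] ↔ index [241, 360].
241 + (546.4−497.3)·(360−241)/(631.1−497.3) = 241 + 49.1·119/133.8 ≈ 284.67, so AQI = 285.
AQIs: Fresno=225, Santiago=363, Salt Lake City=7, Kraków=285. Sum = 225 + 363 + 7 + 285 = 880.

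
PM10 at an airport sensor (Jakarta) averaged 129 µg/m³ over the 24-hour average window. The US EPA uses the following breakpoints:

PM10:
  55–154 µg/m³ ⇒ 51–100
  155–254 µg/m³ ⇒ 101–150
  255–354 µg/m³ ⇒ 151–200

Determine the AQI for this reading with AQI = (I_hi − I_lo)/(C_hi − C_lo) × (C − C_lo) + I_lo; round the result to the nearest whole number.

PM10: 129 ∈ [55, 154] ↔ index [51, 100].
51 + (129−55)·(100−51)/(154−55) = 51 + 74·49/99 ≈ 87.63, so AQI = 88.

88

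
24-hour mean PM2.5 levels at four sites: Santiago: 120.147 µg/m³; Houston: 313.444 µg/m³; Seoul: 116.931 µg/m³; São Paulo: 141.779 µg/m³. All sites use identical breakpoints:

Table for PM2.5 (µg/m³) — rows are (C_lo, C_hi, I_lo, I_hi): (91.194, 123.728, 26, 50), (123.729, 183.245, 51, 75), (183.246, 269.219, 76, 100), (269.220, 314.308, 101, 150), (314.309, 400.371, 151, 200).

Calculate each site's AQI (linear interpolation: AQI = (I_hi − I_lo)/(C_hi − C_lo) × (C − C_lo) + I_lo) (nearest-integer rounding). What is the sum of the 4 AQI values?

Santiago 120.147: bracket 91.194–123.728 → index 26–50; slope 24/32.534, offset 28.953.
AQI = 26 + 24/32.534·28.953 ≈ 47.36 ⇒ 47.
Houston: 313.444 lies in 269.220–314.308, so I_lo=101, I_hi=150, C_lo=269.220, C_hi=314.308.
(150−101)/(314.308−269.220) × (313.444−269.220) + 101 = 49/45.088 × 44.224 + 101 ≈ 149.06 → 149.
Seoul: 116.931 ∈ [91.194, 123.728] ↔ index [26, 50].
26 + (116.931−91.194)·(50−26)/(123.728−91.194) = 26 + 25.737·24/32.534 ≈ 44.99, so AQI = 45.
São Paulo: row 123.729–183.245 (AQI 51–75). (75−51)·(141.779−123.729)/(183.245−123.729) + 51 = 24·18.050/59.516 + 51 ≈ 58.28 → 58.
AQIs: Santiago=47, Houston=149, Seoul=45, São Paulo=58. Sum = 47 + 149 + 45 + 58 = 299.

299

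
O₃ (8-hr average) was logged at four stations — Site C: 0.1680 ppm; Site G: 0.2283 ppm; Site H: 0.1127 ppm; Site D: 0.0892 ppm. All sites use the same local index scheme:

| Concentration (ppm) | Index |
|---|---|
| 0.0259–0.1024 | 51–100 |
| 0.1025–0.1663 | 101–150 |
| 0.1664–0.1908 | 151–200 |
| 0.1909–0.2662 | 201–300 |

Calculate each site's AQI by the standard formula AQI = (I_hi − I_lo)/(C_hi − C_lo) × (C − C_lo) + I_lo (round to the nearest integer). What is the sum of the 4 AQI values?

Site C: 0.1680 ∈ [0.1664, 0.1908] ↔ index [151, 200].
151 + (0.1680−0.1664)·(200−151)/(0.1908−0.1664) = 151 + 0.0016·49/0.0244 ≈ 154.21, so AQI = 154.
Site G 0.2283: bracket 0.1909–0.2662 → index 201–300; slope 99/0.0753, offset 0.0374.
AQI = 201 + 99/0.0753·0.0374 ≈ 250.17 ⇒ 250.
Site H: 0.1127 ∈ [0.1025, 0.1663] ↔ index [101, 150].
101 + (0.1127−0.1025)·(150−101)/(0.1663−0.1025) = 101 + 0.0102·49/0.0638 ≈ 108.83, so AQI = 109.
Site D: 0.0892 ∈ [0.0259, 0.1024] ↔ index [51, 100].
51 + (0.0892−0.0259)·(100−51)/(0.1024−0.0259) = 51 + 0.0633·49/0.0765 ≈ 91.55, so AQI = 92.
AQIs: Site C=154, Site G=250, Site H=109, Site D=92. Sum = 154 + 250 + 109 + 92 = 605.

605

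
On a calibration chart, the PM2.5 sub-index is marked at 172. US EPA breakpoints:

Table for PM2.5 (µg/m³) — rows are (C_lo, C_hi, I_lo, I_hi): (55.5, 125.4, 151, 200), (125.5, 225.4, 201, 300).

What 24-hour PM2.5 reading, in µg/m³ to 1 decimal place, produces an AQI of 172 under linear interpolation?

85.5

AQI 172 lies in the 151–200 band, which corresponds to 55.5–125.4 µg/m³.
C = 55.5 + (172−151)×(125.4−55.5)/(200−151) = 55.5 + 21×69.9/49 ≈ 85.457 µg/m³ → 85.5 µg/m³ to 1 dp.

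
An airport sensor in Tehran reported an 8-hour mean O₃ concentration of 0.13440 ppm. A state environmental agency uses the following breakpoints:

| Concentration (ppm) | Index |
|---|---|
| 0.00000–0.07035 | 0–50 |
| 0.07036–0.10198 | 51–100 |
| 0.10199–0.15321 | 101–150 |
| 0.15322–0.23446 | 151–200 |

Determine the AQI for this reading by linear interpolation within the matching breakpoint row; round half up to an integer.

O₃: 0.13440 ∈ [0.10199, 0.15321] ↔ index [101, 150].
101 + (0.13440−0.10199)·(150−101)/(0.15321−0.10199) = 101 + 0.03241·49/0.05122 ≈ 132.01, so AQI = 132.
AQI 132 falls in the Unhealthy for Sensitive Groups category.

132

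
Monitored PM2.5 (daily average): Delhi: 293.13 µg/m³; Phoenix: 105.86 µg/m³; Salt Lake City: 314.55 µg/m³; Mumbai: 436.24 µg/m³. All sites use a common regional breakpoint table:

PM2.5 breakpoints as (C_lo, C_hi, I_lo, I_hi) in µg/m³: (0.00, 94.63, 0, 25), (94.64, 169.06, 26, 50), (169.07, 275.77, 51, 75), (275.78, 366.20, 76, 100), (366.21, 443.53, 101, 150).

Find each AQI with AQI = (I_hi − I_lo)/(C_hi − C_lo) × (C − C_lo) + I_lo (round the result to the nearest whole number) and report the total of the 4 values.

Delhi: 293.13 ∈ [275.78, 366.20] ↔ index [76, 100].
76 + (293.13−275.78)·(100−76)/(366.20−275.78) = 76 + 17.35·24/90.42 ≈ 80.61, so AQI = 81.
Phoenix: row 94.64–169.06 (AQI 26–50). (50−26)·(105.86−94.64)/(169.06−94.64) + 26 = 24·11.22/74.42 + 26 ≈ 29.62 → 30.
Salt Lake City 314.55: bracket 275.78–366.20 → index 76–100; slope 24/90.42, offset 38.77.
AQI = 76 + 24/90.42·38.77 ≈ 86.29 ⇒ 86.
Mumbai: 436.24 lies in 366.21–443.53, so I_lo=101, I_hi=150, C_lo=366.21, C_hi=443.53.
(150−101)/(443.53−366.21) × (436.24−366.21) + 101 = 49/77.32 × 70.03 + 101 ≈ 145.38 → 145.
AQIs: Delhi=81, Phoenix=30, Salt Lake City=86, Mumbai=145. Sum = 81 + 30 + 86 + 145 = 342.

342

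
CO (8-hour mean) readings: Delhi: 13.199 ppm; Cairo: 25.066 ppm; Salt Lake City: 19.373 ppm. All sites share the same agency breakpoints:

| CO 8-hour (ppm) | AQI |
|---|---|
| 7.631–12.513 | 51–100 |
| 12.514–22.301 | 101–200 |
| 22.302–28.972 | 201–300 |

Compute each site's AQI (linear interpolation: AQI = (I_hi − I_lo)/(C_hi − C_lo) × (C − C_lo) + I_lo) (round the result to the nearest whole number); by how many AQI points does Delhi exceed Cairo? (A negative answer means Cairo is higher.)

Delhi: 13.199 lies in 12.514–22.301, so I_lo=101, I_hi=200, C_lo=12.514, C_hi=22.301.
(200−101)/(22.301−12.514) × (13.199−12.514) + 101 = 99/9.787 × 0.685 + 101 ≈ 107.93 → 108.
Cairo: 25.066 ∈ [22.302, 28.972] ↔ index [201, 300].
201 + (25.066−22.302)·(300−201)/(28.972−22.302) = 201 + 2.764·99/6.670 ≈ 242.02, so AQI = 242.
Salt Lake City 19.373: bracket 12.514–22.301 → index 101–200; slope 99/9.787, offset 6.859.
AQI = 101 + 99/9.787·6.859 ≈ 170.38 ⇒ 170.
AQIs: Delhi=108, Cairo=242, Salt Lake City=170. Delhi (108) − Cairo (242) = -134.

-134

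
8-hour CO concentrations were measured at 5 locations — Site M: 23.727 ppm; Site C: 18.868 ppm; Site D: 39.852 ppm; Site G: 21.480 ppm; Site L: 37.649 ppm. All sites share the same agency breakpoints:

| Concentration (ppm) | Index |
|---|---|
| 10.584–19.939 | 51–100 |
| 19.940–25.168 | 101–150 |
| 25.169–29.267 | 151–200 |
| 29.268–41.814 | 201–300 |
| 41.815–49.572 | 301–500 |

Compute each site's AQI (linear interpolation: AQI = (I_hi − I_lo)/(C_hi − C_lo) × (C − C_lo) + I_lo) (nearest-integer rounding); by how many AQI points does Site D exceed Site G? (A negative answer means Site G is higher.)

170

Site M: 23.727 lies in 19.940–25.168, so I_lo=101, I_hi=150, C_lo=19.940, C_hi=25.168.
(150−101)/(25.168−19.940) × (23.727−19.940) + 101 = 49/5.228 × 3.787 + 101 ≈ 136.49 → 136.
Site C: 18.868 lies in 10.584–19.939, so I_lo=51, I_hi=100, C_lo=10.584, C_hi=19.939.
(100−51)/(19.939−10.584) × (18.868−10.584) + 51 = 49/9.355 × 8.284 + 51 ≈ 94.39 → 94.
Site D: 39.852 lies in 29.268–41.814, so I_lo=201, I_hi=300, C_lo=29.268, C_hi=41.814.
(300−201)/(41.814−29.268) × (39.852−29.268) + 201 = 99/12.546 × 10.584 + 201 ≈ 284.52 → 285.
Site G 21.480: bracket 19.940–25.168 → index 101–150; slope 49/5.228, offset 1.540.
AQI = 101 + 49/5.228·1.540 ≈ 115.43 ⇒ 115.
Site L: row 29.268–41.814 (AQI 201–300). (300−201)·(37.649−29.268)/(41.814−29.268) + 201 = 99·8.381/12.546 + 201 ≈ 267.13 → 267.
AQIs: Site M=136, Site C=94, Site D=285, Site G=115, Site L=267. Site D (285) − Site G (115) = 170.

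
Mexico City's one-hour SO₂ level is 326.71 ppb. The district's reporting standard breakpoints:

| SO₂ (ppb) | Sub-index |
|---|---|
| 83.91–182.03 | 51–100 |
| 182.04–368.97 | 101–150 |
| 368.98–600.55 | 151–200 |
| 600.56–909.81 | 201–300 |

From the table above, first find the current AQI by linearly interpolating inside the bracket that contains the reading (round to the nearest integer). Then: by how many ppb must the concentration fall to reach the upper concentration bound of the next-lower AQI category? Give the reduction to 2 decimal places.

SO₂: 326.71 ∈ [182.04, 368.97] ↔ index [101, 150].
101 + (326.71−182.04)·(150−101)/(368.97−182.04) = 101 + 144.67·49/186.93 ≈ 138.92, so AQI = 139.
Current AQI 139 is in the Unhealthy for Sensitive Groups range (101–150). The next-lower category tops out at AQI 100, whose upper concentration bound is 182.03 ppb.
Reduction needed = 326.71 − 182.03 = 144.68 ppb.

144.68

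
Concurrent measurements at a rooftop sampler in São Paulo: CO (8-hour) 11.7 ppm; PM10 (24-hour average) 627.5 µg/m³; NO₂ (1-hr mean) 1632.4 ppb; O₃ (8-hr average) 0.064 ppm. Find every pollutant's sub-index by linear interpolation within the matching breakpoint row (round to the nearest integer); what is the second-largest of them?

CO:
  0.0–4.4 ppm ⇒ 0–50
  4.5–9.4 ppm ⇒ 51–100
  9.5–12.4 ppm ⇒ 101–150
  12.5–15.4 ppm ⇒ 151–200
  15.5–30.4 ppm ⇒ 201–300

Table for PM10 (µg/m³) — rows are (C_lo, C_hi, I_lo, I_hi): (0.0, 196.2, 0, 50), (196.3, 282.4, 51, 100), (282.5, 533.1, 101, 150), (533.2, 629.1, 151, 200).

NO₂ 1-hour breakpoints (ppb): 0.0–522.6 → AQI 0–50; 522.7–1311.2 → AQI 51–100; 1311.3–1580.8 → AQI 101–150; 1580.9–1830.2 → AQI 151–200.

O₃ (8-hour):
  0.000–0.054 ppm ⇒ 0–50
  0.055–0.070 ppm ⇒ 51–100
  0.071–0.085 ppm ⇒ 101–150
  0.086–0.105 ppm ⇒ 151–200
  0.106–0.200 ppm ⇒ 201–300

161

CO: row 9.5–12.4 (AQI 101–150). (150−101)·(11.7−9.5)/(12.4−9.5) + 101 = 49·2.2/2.9 + 101 ≈ 138.17 → 138.
PM10: row 533.2–629.1 (AQI 151–200). (200−151)·(627.5−533.2)/(629.1−533.2) + 151 = 49·94.3/95.9 + 151 ≈ 199.18 → 199.
NO₂: 1632.4 lies in 1580.9–1830.2, so I_lo=151, I_hi=200, C_lo=1580.9, C_hi=1830.2.
(200−151)/(1830.2−1580.9) × (1632.4−1580.9) + 151 = 49/249.3 × 51.5 + 151 ≈ 161.12 → 161.
O₃: 0.064 ∈ [0.055, 0.070] ↔ index [51, 100].
51 + (0.064−0.055)·(100−51)/(0.070−0.055) = 51 + 0.009·49/0.015 ≈ 80.40, so AQI = 80.
Sub-indices: CO→138, PM10→199, NO₂→161, O₃→80. Ranked high→low: 199, 161, 138, 80. Second-highest sub-index = 161.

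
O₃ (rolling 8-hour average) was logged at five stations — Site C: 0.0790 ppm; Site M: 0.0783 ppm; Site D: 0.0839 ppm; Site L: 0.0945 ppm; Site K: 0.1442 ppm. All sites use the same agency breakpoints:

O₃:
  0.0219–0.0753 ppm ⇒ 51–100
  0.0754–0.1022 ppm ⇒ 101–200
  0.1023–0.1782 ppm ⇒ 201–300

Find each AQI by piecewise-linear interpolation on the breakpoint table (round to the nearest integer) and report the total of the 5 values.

786

Site C: 0.0790 lies in 0.0754–0.1022, so I_lo=101, I_hi=200, C_lo=0.0754, C_hi=0.1022.
(200−101)/(0.1022−0.0754) × (0.0790−0.0754) + 101 = 99/0.0268 × 0.0036 + 101 ≈ 114.30 → 114.
Site M: row 0.0754–0.1022 (AQI 101–200). (200−101)·(0.0783−0.0754)/(0.1022−0.0754) + 101 = 99·0.0029/0.0268 + 101 ≈ 111.71 → 112.
Site D 0.0839: bracket 0.0754–0.1022 → index 101–200; slope 99/0.0268, offset 0.0085.
AQI = 101 + 99/0.0268·0.0085 ≈ 132.40 ⇒ 132.
Site L: 0.0945 lies in 0.0754–0.1022, so I_lo=101, I_hi=200, C_lo=0.0754, C_hi=0.1022.
(200−101)/(0.1022−0.0754) × (0.0945−0.0754) + 101 = 99/0.0268 × 0.0191 + 101 ≈ 171.56 → 172.
Site K: 0.1442 ∈ [0.1023, 0.1782] ↔ index [201, 300].
201 + (0.1442−0.1023)·(300−201)/(0.1782−0.1023) = 201 + 0.0419·99/0.0759 ≈ 255.65, so AQI = 256.
AQIs: Site C=114, Site M=112, Site D=132, Site L=172, Site K=256. Sum = 114 + 112 + 132 + 172 + 256 = 786.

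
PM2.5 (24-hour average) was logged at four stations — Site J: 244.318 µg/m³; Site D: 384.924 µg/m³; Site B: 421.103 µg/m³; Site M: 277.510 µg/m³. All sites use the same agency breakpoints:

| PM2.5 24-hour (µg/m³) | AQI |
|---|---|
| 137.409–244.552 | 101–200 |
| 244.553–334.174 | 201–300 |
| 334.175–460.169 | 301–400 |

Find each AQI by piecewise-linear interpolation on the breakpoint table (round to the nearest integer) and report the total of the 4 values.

Site J 244.318: bracket 137.409–244.552 → index 101–200; slope 99/107.143, offset 106.909.
AQI = 101 + 99/107.143·106.909 ≈ 199.78 ⇒ 200.
Site D 384.924: bracket 334.175–460.169 → index 301–400; slope 99/125.994, offset 50.749.
AQI = 301 + 99/125.994·50.749 ≈ 340.88 ⇒ 341.
Site B 421.103: bracket 334.175–460.169 → index 301–400; slope 99/125.994, offset 86.928.
AQI = 301 + 99/125.994·86.928 ≈ 369.30 ⇒ 369.
Site M: 277.510 lies in 244.553–334.174, so I_lo=201, I_hi=300, C_lo=244.553, C_hi=334.174.
(300−201)/(334.174−244.553) × (277.510−244.553) + 201 = 99/89.621 × 32.957 + 201 ≈ 237.41 → 237.
AQIs: Site J=200, Site D=341, Site B=369, Site M=237. Sum = 200 + 341 + 369 + 237 = 1147.

1147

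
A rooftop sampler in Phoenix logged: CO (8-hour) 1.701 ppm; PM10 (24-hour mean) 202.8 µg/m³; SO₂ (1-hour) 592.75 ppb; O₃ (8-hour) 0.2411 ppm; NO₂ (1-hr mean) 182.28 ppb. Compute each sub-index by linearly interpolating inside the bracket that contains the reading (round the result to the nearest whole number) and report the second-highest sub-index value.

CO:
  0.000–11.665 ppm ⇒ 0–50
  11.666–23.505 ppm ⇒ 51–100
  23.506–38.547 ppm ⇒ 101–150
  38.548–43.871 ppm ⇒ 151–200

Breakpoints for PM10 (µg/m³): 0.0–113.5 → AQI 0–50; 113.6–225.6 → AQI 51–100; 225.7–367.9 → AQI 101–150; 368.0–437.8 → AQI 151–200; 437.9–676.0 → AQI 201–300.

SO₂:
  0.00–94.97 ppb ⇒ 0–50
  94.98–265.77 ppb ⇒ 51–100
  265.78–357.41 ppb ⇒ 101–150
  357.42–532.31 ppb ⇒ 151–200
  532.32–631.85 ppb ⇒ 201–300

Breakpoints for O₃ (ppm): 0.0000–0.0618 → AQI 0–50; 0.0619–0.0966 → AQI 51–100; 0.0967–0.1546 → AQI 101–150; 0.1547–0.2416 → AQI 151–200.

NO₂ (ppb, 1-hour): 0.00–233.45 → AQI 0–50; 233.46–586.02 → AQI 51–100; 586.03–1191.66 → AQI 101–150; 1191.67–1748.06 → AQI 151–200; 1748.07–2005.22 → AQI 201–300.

CO: 1.701 ∈ [0.000, 11.665] ↔ index [0, 50].
0 + (1.701−0.000)·(50−0)/(11.665−0.000) = 0 + 1.701·50/11.665 ≈ 7.29, so AQI = 7.
PM10: 202.8 lies in 113.6–225.6, so I_lo=51, I_hi=100, C_lo=113.6, C_hi=225.6.
(100−51)/(225.6−113.6) × (202.8−113.6) + 51 = 49/112.0 × 89.2 + 51 ≈ 90.03 → 90.
SO₂: row 532.32–631.85 (AQI 201–300). (300−201)·(592.75−532.32)/(631.85−532.32) + 201 = 99·60.43/99.53 + 201 ≈ 261.11 → 261.
O₃: 0.2411 lies in 0.1547–0.2416, so I_lo=151, I_hi=200, C_lo=0.1547, C_hi=0.2416.
(200−151)/(0.2416−0.1547) × (0.2411−0.1547) + 151 = 49/0.0869 × 0.0864 + 151 ≈ 199.72 → 200.
NO₂: 182.28 ∈ [0.00, 233.45] ↔ index [0, 50].
0 + (182.28−0.00)·(50−0)/(233.45−0.00) = 0 + 182.28·50/233.45 ≈ 39.04, so AQI = 39.
Sub-indices: CO→7, PM10→90, SO₂→261, O₃→200, NO₂→39. Ranked high→low: 261, 200, 90, 39, 7. Second-highest sub-index = 200.

200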